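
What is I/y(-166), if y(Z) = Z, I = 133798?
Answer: -66899/83 ≈ -806.01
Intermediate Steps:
I/y(-166) = 133798/(-166) = 133798*(-1/166) = -66899/83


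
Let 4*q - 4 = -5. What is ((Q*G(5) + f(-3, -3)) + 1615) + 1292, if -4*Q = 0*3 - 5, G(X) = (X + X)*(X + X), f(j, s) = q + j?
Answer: 12115/4 ≈ 3028.8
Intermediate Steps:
q = -¼ (q = 1 + (¼)*(-5) = 1 - 5/4 = -¼ ≈ -0.25000)
f(j, s) = -¼ + j
G(X) = 4*X² (G(X) = (2*X)*(2*X) = 4*X²)
Q = 5/4 (Q = -(0*3 - 5)/4 = -(0 - 5)/4 = -¼*(-5) = 5/4 ≈ 1.2500)
((Q*G(5) + f(-3, -3)) + 1615) + 1292 = ((5*(4*5²)/4 + (-¼ - 3)) + 1615) + 1292 = ((5*(4*25)/4 - 13/4) + 1615) + 1292 = (((5/4)*100 - 13/4) + 1615) + 1292 = ((125 - 13/4) + 1615) + 1292 = (487/4 + 1615) + 1292 = 6947/4 + 1292 = 12115/4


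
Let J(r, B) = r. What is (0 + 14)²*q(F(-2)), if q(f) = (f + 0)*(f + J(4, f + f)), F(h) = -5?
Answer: 980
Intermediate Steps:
q(f) = f*(4 + f) (q(f) = (f + 0)*(f + 4) = f*(4 + f))
(0 + 14)²*q(F(-2)) = (0 + 14)²*(-5*(4 - 5)) = 14²*(-5*(-1)) = 196*5 = 980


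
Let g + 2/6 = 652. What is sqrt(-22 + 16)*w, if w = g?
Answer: 1955*I*sqrt(6)/3 ≈ 1596.3*I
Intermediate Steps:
g = 1955/3 (g = -1/3 + 652 = 1955/3 ≈ 651.67)
w = 1955/3 ≈ 651.67
sqrt(-22 + 16)*w = sqrt(-22 + 16)*(1955/3) = sqrt(-6)*(1955/3) = (I*sqrt(6))*(1955/3) = 1955*I*sqrt(6)/3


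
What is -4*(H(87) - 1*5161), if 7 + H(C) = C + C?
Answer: 19976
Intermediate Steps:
H(C) = -7 + 2*C (H(C) = -7 + (C + C) = -7 + 2*C)
-4*(H(87) - 1*5161) = -4*((-7 + 2*87) - 1*5161) = -4*((-7 + 174) - 5161) = -4*(167 - 5161) = -4*(-4994) = 19976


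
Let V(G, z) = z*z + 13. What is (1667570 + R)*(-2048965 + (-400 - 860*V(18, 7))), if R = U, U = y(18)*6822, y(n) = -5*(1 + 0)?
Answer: -3434651840100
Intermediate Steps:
V(G, z) = 13 + z² (V(G, z) = z² + 13 = 13 + z²)
y(n) = -5 (y(n) = -5*1 = -5)
U = -34110 (U = -5*6822 = -34110)
R = -34110
(1667570 + R)*(-2048965 + (-400 - 860*V(18, 7))) = (1667570 - 34110)*(-2048965 + (-400 - 860*(13 + 7²))) = 1633460*(-2048965 + (-400 - 860*(13 + 49))) = 1633460*(-2048965 + (-400 - 860*62)) = 1633460*(-2048965 + (-400 - 53320)) = 1633460*(-2048965 - 53720) = 1633460*(-2102685) = -3434651840100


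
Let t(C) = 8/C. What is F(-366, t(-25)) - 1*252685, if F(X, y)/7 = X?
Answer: -255247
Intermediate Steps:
F(X, y) = 7*X
F(-366, t(-25)) - 1*252685 = 7*(-366) - 1*252685 = -2562 - 252685 = -255247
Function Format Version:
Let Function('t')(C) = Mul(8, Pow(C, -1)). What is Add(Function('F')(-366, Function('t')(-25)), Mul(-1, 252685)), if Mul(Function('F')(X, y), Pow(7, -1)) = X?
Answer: -255247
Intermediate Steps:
Function('F')(X, y) = Mul(7, X)
Add(Function('F')(-366, Function('t')(-25)), Mul(-1, 252685)) = Add(Mul(7, -366), Mul(-1, 252685)) = Add(-2562, -252685) = -255247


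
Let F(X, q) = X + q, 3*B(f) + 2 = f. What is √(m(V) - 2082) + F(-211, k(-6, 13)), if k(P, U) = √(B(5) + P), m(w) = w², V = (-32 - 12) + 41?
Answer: -211 + I*√5 + I*√2073 ≈ -211.0 + 47.766*I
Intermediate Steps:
V = -3 (V = -44 + 41 = -3)
B(f) = -⅔ + f/3
k(P, U) = √(1 + P) (k(P, U) = √((-⅔ + (⅓)*5) + P) = √((-⅔ + 5/3) + P) = √(1 + P))
√(m(V) - 2082) + F(-211, k(-6, 13)) = √((-3)² - 2082) + (-211 + √(1 - 6)) = √(9 - 2082) + (-211 + √(-5)) = √(-2073) + (-211 + I*√5) = I*√2073 + (-211 + I*√5) = -211 + I*√5 + I*√2073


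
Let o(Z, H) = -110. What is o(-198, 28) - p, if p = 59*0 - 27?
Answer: -83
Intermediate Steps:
p = -27 (p = 0 - 27 = -27)
o(-198, 28) - p = -110 - 1*(-27) = -110 + 27 = -83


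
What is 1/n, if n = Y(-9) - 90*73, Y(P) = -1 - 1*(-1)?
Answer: -1/6570 ≈ -0.00015221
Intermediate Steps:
Y(P) = 0 (Y(P) = -1 + 1 = 0)
n = -6570 (n = 0 - 90*73 = 0 - 6570 = -6570)
1/n = 1/(-6570) = -1/6570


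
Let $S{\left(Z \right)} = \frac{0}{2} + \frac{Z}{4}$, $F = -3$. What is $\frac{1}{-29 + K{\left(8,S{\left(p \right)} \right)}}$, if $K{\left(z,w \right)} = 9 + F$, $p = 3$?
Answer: $- \frac{1}{23} \approx -0.043478$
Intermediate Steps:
$S{\left(Z \right)} = \frac{Z}{4}$ ($S{\left(Z \right)} = 0 \cdot \frac{1}{2} + Z \frac{1}{4} = 0 + \frac{Z}{4} = \frac{Z}{4}$)
$K{\left(z,w \right)} = 6$ ($K{\left(z,w \right)} = 9 - 3 = 6$)
$\frac{1}{-29 + K{\left(8,S{\left(p \right)} \right)}} = \frac{1}{-29 + 6} = \frac{1}{-23} = - \frac{1}{23}$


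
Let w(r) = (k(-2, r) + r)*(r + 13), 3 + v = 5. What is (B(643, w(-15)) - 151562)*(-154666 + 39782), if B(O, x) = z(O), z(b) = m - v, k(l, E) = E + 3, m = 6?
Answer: 17411589272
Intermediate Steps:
v = 2 (v = -3 + 5 = 2)
k(l, E) = 3 + E
z(b) = 4 (z(b) = 6 - 1*2 = 6 - 2 = 4)
w(r) = (3 + 2*r)*(13 + r) (w(r) = ((3 + r) + r)*(r + 13) = (3 + 2*r)*(13 + r))
B(O, x) = 4
(B(643, w(-15)) - 151562)*(-154666 + 39782) = (4 - 151562)*(-154666 + 39782) = -151558*(-114884) = 17411589272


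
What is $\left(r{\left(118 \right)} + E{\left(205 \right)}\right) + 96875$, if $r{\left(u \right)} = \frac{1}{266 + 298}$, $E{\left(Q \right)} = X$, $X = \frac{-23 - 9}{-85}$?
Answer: $\frac{4644205633}{47940} \approx 96875.0$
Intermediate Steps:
$X = \frac{32}{85}$ ($X = \left(-32\right) \left(- \frac{1}{85}\right) = \frac{32}{85} \approx 0.37647$)
$E{\left(Q \right)} = \frac{32}{85}$
$r{\left(u \right)} = \frac{1}{564}$
$\left(r{\left(118 \right)} + E{\left(205 \right)}\right) + 96875 = \left(\frac{1}{564} + \frac{32}{85}\right) + 96875 = \frac{18133}{47940} + 96875 = \frac{4644205633}{47940}$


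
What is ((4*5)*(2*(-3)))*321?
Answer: -38520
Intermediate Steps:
((4*5)*(2*(-3)))*321 = (20*(-6))*321 = -120*321 = -38520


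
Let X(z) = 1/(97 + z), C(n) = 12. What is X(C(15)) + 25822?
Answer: 2814599/109 ≈ 25822.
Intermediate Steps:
X(C(15)) + 25822 = 1/(97 + 12) + 25822 = 1/109 + 25822 = 2814599/109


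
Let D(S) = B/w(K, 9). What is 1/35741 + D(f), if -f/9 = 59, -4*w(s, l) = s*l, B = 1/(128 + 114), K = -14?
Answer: 43364/272453643 ≈ 0.00015916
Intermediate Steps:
B = 1/242 ≈ 0.0041322
w(s, l) = -l*s/4 (w(s, l) = -s*l/4 = -l*s/4)
f = -531 (f = -9*59 = -531)
D(S) = 1/7623 (D(S) = 1/(242*((-1/4*9*(-14)))) = 1/(242*(63/2)) = (1/242)*(2/63) = 1/7623)
1/35741 + D(f) = 1/35741 + 1/7623 = 43364/272453643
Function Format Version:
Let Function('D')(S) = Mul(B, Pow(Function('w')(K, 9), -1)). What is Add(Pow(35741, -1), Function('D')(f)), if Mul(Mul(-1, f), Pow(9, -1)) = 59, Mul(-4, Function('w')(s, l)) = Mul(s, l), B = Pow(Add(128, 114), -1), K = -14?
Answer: Rational(43364, 272453643) ≈ 0.00015916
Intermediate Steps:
B = Rational(1, 242) (B = Pow(242, -1) = Rational(1, 242) ≈ 0.0041322)
Function('w')(s, l) = Mul(Rational(-1, 4), l, s) (Function('w')(s, l) = Mul(Rational(-1, 4), Mul(s, l)) = Mul(Rational(-1, 4), Mul(l, s)) = Mul(Rational(-1, 4), l, s))
f = -531 (f = Mul(-9, 59) = -531)
Function('D')(S) = Rational(1, 7623) (Function('D')(S) = Mul(Rational(1, 242), Pow(Mul(Rational(-1, 4), 9, -14), -1)) = Mul(Rational(1, 242), Pow(Rational(63, 2), -1)) = Mul(Rational(1, 242), Rational(2, 63)) = Rational(1, 7623))
Add(Pow(35741, -1), Function('D')(f)) = Add(Pow(35741, -1), Rational(1, 7623)) = Add(Rational(1, 35741), Rational(1, 7623)) = Rational(43364, 272453643)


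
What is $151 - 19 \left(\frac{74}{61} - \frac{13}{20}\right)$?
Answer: $\frac{171167}{1220} \approx 140.3$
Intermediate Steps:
$151 - 19 \left(\frac{74}{61} - \frac{13}{20}\right) = 151 - \frac{13053}{1220} = \frac{171167}{1220}$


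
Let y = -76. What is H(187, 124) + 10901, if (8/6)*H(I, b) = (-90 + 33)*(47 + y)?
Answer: 48563/4 ≈ 12141.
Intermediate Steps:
H(I, b) = 4959/4 (H(I, b) = 3*((-90 + 33)*(47 - 76))/4 = 3*(-57*(-29))/4 = (¾)*1653 = 4959/4)
H(187, 124) + 10901 = 4959/4 + 10901 = 48563/4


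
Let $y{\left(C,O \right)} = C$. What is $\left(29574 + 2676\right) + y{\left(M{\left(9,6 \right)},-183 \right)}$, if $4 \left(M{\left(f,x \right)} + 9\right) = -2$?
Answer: $\frac{64481}{2} \approx 32241.0$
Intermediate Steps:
$M{\left(f,x \right)} = - \frac{19}{2}$ ($M{\left(f,x \right)} = -9 + \frac{1}{4} \left(-2\right) = -9 - \frac{1}{2} = - \frac{19}{2}$)
$\left(29574 + 2676\right) + y{\left(M{\left(9,6 \right)},-183 \right)} = \left(29574 + 2676\right) - \frac{19}{2} = 32250 - \frac{19}{2} = \frac{64481}{2}$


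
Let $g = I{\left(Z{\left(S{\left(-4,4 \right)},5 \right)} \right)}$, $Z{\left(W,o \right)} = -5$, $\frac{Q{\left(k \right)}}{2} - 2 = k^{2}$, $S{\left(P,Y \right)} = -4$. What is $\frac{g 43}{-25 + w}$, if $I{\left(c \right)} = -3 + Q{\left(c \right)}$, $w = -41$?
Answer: $- \frac{731}{22} \approx -33.227$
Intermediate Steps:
$Q{\left(k \right)} = 4 + 2 k^{2}$
$I{\left(c \right)} = 1 + 2 c^{2}$ ($I{\left(c \right)} = -3 + \left(4 + 2 c^{2}\right) = 1 + 2 c^{2}$)
$g = 51$ ($g = 1 + 2 \left(-5\right)^{2} = 1 + 2 \cdot 25 = 1 + 50 = 51$)
$\frac{g 43}{-25 + w} = \frac{51 \cdot 43}{-25 - 41} = \frac{2193}{-66} = 2193 \left(- \frac{1}{66}\right) = - \frac{731}{22}$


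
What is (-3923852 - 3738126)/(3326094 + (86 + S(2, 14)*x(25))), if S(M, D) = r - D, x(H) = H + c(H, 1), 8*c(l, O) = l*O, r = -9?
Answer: -61295824/26604265 ≈ -2.3040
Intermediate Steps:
c(l, O) = O*l/8 (c(l, O) = (l*O)/8 = (O*l)/8 = O*l/8)
x(H) = 9*H/8 (x(H) = H + (1/8)*1*H = H + H/8 = 9*H/8)
S(M, D) = -9 - D
(-3923852 - 3738126)/(3326094 + (86 + S(2, 14)*x(25))) = (-3923852 - 3738126)/(3326094 + (86 + (-9 - 1*14)*((9/8)*25))) = -7661978/(3326094 + (86 + (-9 - 14)*(225/8))) = -7661978/(3326094 + (86 - 23*225/8)) = -7661978/(3326094 + (86 - 5175/8)) = -7661978/(3326094 - 4487/8) = -7661978/26604265/8 = -7661978*8/26604265 = -61295824/26604265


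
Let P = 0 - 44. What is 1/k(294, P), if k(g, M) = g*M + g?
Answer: -1/12642 ≈ -7.9101e-5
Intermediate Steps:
P = -44
k(g, M) = g + M*g (k(g, M) = M*g + g = g + M*g)
1/k(294, P) = 1/(294*(1 - 44)) = 1/(294*(-43)) = 1/(-12642) = -1/12642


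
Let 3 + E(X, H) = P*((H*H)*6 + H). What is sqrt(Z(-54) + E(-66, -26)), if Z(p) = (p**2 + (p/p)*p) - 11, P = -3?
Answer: I*sqrt(9242) ≈ 96.135*I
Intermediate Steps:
Z(p) = -11 + p + p**2 (Z(p) = (p**2 + 1*p) - 11 = (p**2 + p) - 11 = (p + p**2) - 11 = -11 + p + p**2)
E(X, H) = -3 - 18*H**2 - 3*H (E(X, H) = -3 - 3*((H*H)*6 + H) = -3 - 3*(H**2*6 + H) = -3 - 3*(6*H**2 + H) = -3 - 3*(H + 6*H**2) = -3 + (-18*H**2 - 3*H) = -3 - 18*H**2 - 3*H)
sqrt(Z(-54) + E(-66, -26)) = sqrt((-11 - 54 + (-54)**2) + (-3 - 18*(-26)**2 - 3*(-26))) = sqrt((-11 - 54 + 2916) + (-3 - 18*676 + 78)) = sqrt(2851 + (-3 - 12168 + 78)) = sqrt(2851 - 12093) = sqrt(-9242) = I*sqrt(9242)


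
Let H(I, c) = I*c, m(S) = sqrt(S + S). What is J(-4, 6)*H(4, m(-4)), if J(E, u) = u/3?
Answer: 16*I*sqrt(2) ≈ 22.627*I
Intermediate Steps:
J(E, u) = u/3 (J(E, u) = u*(1/3) = u/3)
m(S) = sqrt(2)*sqrt(S) (m(S) = sqrt(2*S) = sqrt(2)*sqrt(S))
J(-4, 6)*H(4, m(-4)) = ((1/3)*6)*(4*(sqrt(2)*sqrt(-4))) = 2*(4*(sqrt(2)*(2*I))) = 2*(4*(2*I*sqrt(2))) = 2*(8*I*sqrt(2)) = 16*I*sqrt(2)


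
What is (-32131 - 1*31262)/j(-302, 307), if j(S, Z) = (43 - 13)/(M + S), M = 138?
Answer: 1732742/5 ≈ 3.4655e+5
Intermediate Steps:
j(S, Z) = 30/(138 + S) (j(S, Z) = (43 - 13)/(138 + S) = 30/(138 + S))
(-32131 - 1*31262)/j(-302, 307) = (-32131 - 1*31262)/((30/(138 - 302))) = (-32131 - 31262)/((30/(-164))) = -63393/(30*(-1/164)) = -63393/(-15/82) = -63393*(-82/15) = 1732742/5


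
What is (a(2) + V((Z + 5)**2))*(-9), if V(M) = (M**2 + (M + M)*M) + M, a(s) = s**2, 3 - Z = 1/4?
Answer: -25082667/256 ≈ -97979.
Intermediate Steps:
Z = 11/4 (Z = 3 - 1/4 = 11/4 ≈ 2.7500)
V(M) = M + 3*M**2 (V(M) = (M**2 + (2*M)*M) + M = (M**2 + 2*M**2) + M = 3*M**2 + M = M + 3*M**2)
(a(2) + V((Z + 5)**2))*(-9) = (2**2 + (11/4 + 5)**2*(1 + 3*(11/4 + 5)**2))*(-9) = (4 + (31/4)**2*(1 + 3*(31/4)**2))*(-9) = (4 + 961*(1 + 3*(961/16))/16)*(-9) = (4 + 961*(1 + 2883/16)/16)*(-9) = (4 + (961/16)*(2899/16))*(-9) = (4 + 2785939/256)*(-9) = (2786963/256)*(-9) = -25082667/256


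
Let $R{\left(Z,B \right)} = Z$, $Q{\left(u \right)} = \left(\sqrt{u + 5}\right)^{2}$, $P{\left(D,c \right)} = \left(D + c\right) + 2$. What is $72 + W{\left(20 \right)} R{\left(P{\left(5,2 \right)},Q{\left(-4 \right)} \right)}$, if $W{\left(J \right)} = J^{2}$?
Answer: $3672$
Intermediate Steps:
$P{\left(D,c \right)} = 2 + D + c$
$Q{\left(u \right)} = 5 + u$ ($Q{\left(u \right)} = \left(\sqrt{5 + u}\right)^{2} = 5 + u$)
$72 + W{\left(20 \right)} R{\left(P{\left(5,2 \right)},Q{\left(-4 \right)} \right)} = 72 + 20^{2} \left(2 + 5 + 2\right) = 72 + 400 \cdot 9 = 72 + 3600 = 3672$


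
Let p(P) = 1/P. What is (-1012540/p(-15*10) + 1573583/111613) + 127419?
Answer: 16966117243430/111613 ≈ 1.5201e+8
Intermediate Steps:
(-1012540/p(-15*10) + 1573583/111613) + 127419 = (-1012540*(-15*10) + 1573583/111613) + 127419 = (-1012540/(1/(-150)) + 1573583*(1/111613)) + 127419 = (-1012540/(-1/150) + 1573583/111613) + 127419 = (-1012540*(-150) + 1573583/111613) + 127419 = (151881000 + 1573583/111613) + 127419 = 16951895626583/111613 + 127419 = 16966117243430/111613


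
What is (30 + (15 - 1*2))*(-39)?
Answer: -1677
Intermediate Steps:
(30 + (15 - 1*2))*(-39) = (30 + (15 - 2))*(-39) = (30 + 13)*(-39) = 43*(-39) = -1677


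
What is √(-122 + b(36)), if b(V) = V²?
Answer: √1174 ≈ 34.264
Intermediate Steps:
√(-122 + b(36)) = √(-122 + 36²) = √(-122 + 1296) = √1174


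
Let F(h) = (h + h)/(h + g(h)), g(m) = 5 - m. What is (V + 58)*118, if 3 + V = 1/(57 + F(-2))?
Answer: 1824280/281 ≈ 6492.1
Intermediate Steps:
F(h) = 2*h/5 (F(h) = (h + h)/(h + (5 - h)) = (2*h)/5 = (2*h)*(1/5) = 2*h/5)
V = -838/281 (V = -3 + 1/(57 + (2/5)*(-2)) = -3 + 1/(57 - 4/5) = -3 + 1/(281/5) = -3 + 5/281 = -838/281 ≈ -2.9822)
(V + 58)*118 = (-838/281 + 58)*118 = (15460/281)*118 = 1824280/281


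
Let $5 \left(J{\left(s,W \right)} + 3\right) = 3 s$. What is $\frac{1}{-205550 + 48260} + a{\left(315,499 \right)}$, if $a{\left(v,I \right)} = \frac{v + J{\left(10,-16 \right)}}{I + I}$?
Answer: $\frac{25008611}{78487710} \approx 0.31863$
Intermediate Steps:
$J{\left(s,W \right)} = -3 + \frac{3 s}{5}$
$a{\left(v,I \right)} = \frac{3 + v}{2 I}$ ($a{\left(v,I \right)} = \frac{v + \left(-3 + \frac{3}{5} \cdot 10\right)}{I + I} = \frac{v + \left(-3 + 6\right)}{2 I} = \left(v + 3\right) \frac{1}{2 I} = \left(3 + v\right) \frac{1}{2 I} = \frac{3 + v}{2 I}$)
$\frac{1}{-205550 + 48260} + a{\left(315,499 \right)} = \frac{1}{-205550 + 48260} + \frac{3 + 315}{2 \cdot 499} = \frac{1}{-157290} + \frac{1}{2} \cdot \frac{1}{499} \cdot 318 = - \frac{1}{157290} + \frac{159}{499} = \frac{25008611}{78487710}$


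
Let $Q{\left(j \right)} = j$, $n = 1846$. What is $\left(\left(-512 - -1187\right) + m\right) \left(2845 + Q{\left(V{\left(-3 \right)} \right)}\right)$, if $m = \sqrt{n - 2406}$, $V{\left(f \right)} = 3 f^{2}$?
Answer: $1938600 + 11488 i \sqrt{35} \approx 1.9386 \cdot 10^{6} + 67964.0 i$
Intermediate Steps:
$m = 4 i \sqrt{35}$ ($m = \sqrt{1846 - 2406} = \sqrt{-560} = 4 i \sqrt{35} \approx 23.664 i$)
$\left(\left(-512 - -1187\right) + m\right) \left(2845 + Q{\left(V{\left(-3 \right)} \right)}\right) = \left(\left(-512 - -1187\right) + 4 i \sqrt{35}\right) \left(2845 + 3 \left(-3\right)^{2}\right) = \left(\left(-512 + 1187\right) + 4 i \sqrt{35}\right) \left(2845 + 3 \cdot 9\right) = \left(675 + 4 i \sqrt{35}\right) \left(2845 + 27\right) = \left(675 + 4 i \sqrt{35}\right) 2872 = 1938600 + 11488 i \sqrt{35}$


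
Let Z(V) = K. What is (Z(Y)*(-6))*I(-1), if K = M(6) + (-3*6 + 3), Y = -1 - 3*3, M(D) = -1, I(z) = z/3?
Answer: -32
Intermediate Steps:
I(z) = z/3 (I(z) = z*(⅓) = z/3)
Y = -10 (Y = -1 - 9 = -10)
K = -16 (K = -1 + (-3*6 + 3) = -1 + (-18 + 3) = -1 - 15 = -16)
Z(V) = -16
(Z(Y)*(-6))*I(-1) = (-16*(-6))*((⅓)*(-1)) = 96*(-⅓) = -32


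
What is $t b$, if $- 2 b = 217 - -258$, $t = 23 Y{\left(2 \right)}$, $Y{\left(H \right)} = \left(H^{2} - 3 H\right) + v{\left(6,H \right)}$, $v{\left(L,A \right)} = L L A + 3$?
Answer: $- \frac{797525}{2} \approx -3.9876 \cdot 10^{5}$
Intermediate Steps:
$v{\left(L,A \right)} = 3 + A L^{2}$ ($v{\left(L,A \right)} = L^{2} A + 3 = A L^{2} + 3 = 3 + A L^{2}$)
$Y{\left(H \right)} = 3 + H^{2} + 33 H$ ($Y{\left(H \right)} = \left(H^{2} - 3 H\right) + \left(3 + H 6^{2}\right) = \left(H^{2} - 3 H\right) + \left(3 + H 36\right) = \left(H^{2} - 3 H\right) + \left(3 + 36 H\right) = 3 + H^{2} + 33 H$)
$t = 1679$ ($t = 23 \left(3 + 2^{2} + 33 \cdot 2\right) = 23 \left(3 + 4 + 66\right) = 23 \cdot 73 = 1679$)
$b = - \frac{475}{2}$ ($b = - \frac{217 - -258}{2} = - \frac{217 + 258}{2} = \left(- \frac{1}{2}\right) 475 = - \frac{475}{2} \approx -237.5$)
$t b = 1679 \left(- \frac{475}{2}\right) = - \frac{797525}{2}$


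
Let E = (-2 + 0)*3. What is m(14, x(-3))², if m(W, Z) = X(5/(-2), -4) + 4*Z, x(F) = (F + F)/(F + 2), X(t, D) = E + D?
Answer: 196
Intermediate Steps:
E = -6 (E = -2*3 = -6)
X(t, D) = -6 + D
x(F) = 2*F/(2 + F) (x(F) = (2*F)/(2 + F) = 2*F/(2 + F))
m(W, Z) = -10 + 4*Z (m(W, Z) = (-6 - 4) + 4*Z = -10 + 4*Z)
m(14, x(-3))² = (-10 + 4*(2*(-3)/(2 - 3)))² = (-10 + 4*(2*(-3)/(-1)))² = (-10 + 4*(2*(-3)*(-1)))² = (-10 + 4*6)² = (-10 + 24)² = 14² = 196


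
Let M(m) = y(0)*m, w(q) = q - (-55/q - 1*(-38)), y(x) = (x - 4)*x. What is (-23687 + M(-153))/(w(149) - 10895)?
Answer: 3529363/1606761 ≈ 2.1966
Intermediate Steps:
y(x) = x*(-4 + x) (y(x) = (-4 + x)*x = x*(-4 + x))
w(q) = -38 + q + 55/q (w(q) = q - (-55/q + 38) = q - (38 - 55/q) = q + (-38 + 55/q) = -38 + q + 55/q)
M(m) = 0 (M(m) = (0*(-4 + 0))*m = (0*(-4))*m = 0*m = 0)
(-23687 + M(-153))/(w(149) - 10895) = (-23687 + 0)/((-38 + 149 + 55/149) - 10895) = -23687/((-38 + 149 + 55*(1/149)) - 10895) = -23687/((-38 + 149 + 55/149) - 10895) = -23687/(16594/149 - 10895) = -23687/(-1606761/149) = -23687*(-149/1606761) = 3529363/1606761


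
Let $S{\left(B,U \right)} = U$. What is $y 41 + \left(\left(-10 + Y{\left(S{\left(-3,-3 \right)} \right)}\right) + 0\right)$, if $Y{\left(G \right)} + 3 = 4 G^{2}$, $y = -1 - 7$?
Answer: $-305$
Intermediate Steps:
$y = -8$ ($y = -1 - 7 = -8$)
$Y{\left(G \right)} = -3 + 4 G^{2}$
$y 41 + \left(\left(-10 + Y{\left(S{\left(-3,-3 \right)} \right)}\right) + 0\right) = \left(-8\right) 41 + \left(\left(-10 - \left(3 - 4 \left(-3\right)^{2}\right)\right) + 0\right) = -328 + \left(\left(-10 + \left(-3 + 4 \cdot 9\right)\right) + 0\right) = -328 + \left(\left(-10 + \left(-3 + 36\right)\right) + 0\right) = -328 + \left(\left(-10 + 33\right) + 0\right) = -328 + \left(23 + 0\right) = -328 + 23 = -305$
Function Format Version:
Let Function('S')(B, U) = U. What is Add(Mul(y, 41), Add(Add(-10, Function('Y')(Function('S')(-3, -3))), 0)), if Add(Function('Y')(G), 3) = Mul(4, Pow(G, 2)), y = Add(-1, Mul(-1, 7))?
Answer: -305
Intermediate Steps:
y = -8 (y = Add(-1, -7) = -8)
Function('Y')(G) = Add(-3, Mul(4, Pow(G, 2)))
Add(Mul(y, 41), Add(Add(-10, Function('Y')(Function('S')(-3, -3))), 0)) = Add(Mul(-8, 41), Add(Add(-10, Add(-3, Mul(4, Pow(-3, 2)))), 0)) = Add(-328, Add(Add(-10, Add(-3, Mul(4, 9))), 0)) = Add(-328, Add(Add(-10, Add(-3, 36)), 0)) = Add(-328, Add(Add(-10, 33), 0)) = Add(-328, Add(23, 0)) = Add(-328, 23) = -305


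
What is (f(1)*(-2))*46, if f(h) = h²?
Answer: -92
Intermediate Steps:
(f(1)*(-2))*46 = (1²*(-2))*46 = (1*(-2))*46 = -2*46 = -92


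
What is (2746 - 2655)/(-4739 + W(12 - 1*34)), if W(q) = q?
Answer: -91/4761 ≈ -0.019114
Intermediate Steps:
(2746 - 2655)/(-4739 + W(12 - 1*34)) = (2746 - 2655)/(-4739 + (12 - 1*34)) = 91/(-4739 + (12 - 34)) = 91/(-4739 - 22) = 91/(-4761) = 91*(-1/4761) = -91/4761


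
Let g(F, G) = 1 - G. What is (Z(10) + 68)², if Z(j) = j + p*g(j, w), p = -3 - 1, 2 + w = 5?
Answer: 7396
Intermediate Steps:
w = 3 (w = -2 + 5 = 3)
p = -4
Z(j) = 8 + j (Z(j) = j - 4*(1 - 1*3) = j - 4*(1 - 3) = j - 4*(-2) = j + 8 = 8 + j)
(Z(10) + 68)² = ((8 + 10) + 68)² = (18 + 68)² = 86² = 7396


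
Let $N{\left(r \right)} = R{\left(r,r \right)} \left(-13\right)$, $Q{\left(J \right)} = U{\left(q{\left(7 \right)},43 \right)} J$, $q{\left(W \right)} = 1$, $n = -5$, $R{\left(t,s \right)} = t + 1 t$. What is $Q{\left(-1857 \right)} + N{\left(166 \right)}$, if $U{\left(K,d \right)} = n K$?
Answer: $4969$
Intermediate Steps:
$R{\left(t,s \right)} = 2 t$ ($R{\left(t,s \right)} = t + t = 2 t$)
$U{\left(K,d \right)} = - 5 K$
$Q{\left(J \right)} = - 5 J$ ($Q{\left(J \right)} = \left(-5\right) 1 J = - 5 J$)
$N{\left(r \right)} = - 26 r$ ($N{\left(r \right)} = 2 r \left(-13\right) = - 26 r$)
$Q{\left(-1857 \right)} + N{\left(166 \right)} = \left(-5\right) \left(-1857\right) - 4316 = 9285 - 4316 = 4969$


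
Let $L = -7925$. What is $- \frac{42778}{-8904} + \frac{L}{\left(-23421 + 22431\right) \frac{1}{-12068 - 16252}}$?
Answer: $- \frac{11101865521}{48972} \approx -2.267 \cdot 10^{5}$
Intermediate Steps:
$- \frac{42778}{-8904} + \frac{L}{\left(-23421 + 22431\right) \frac{1}{-12068 - 16252}} = - \frac{42778}{-8904} - \frac{7925}{\left(-23421 + 22431\right) \frac{1}{-12068 - 16252}} = \left(-42778\right) \left(- \frac{1}{8904}\right) - \frac{7925}{\left(-990\right) \frac{1}{-28320}} = \frac{21389}{4452} - \frac{7925}{\left(-990\right) \left(- \frac{1}{28320}\right)} = \frac{21389}{4452} - \frac{7925}{\frac{33}{944}} = \frac{21389}{4452} - \frac{7481200}{33} = - \frac{11101865521}{48972}$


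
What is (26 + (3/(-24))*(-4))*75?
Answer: 3975/2 ≈ 1987.5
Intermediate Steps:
(26 + (3/(-24))*(-4))*75 = (26 + (3*(-1/24))*(-4))*75 = (26 - ⅛*(-4))*75 = (26 + ½)*75 = (53/2)*75 = 3975/2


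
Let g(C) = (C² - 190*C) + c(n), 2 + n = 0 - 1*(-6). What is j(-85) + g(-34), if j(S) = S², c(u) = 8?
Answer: 14849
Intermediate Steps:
n = 4 (n = -2 + (0 - 1*(-6)) = -2 + (0 + 6) = -2 + 6 = 4)
g(C) = 8 + C² - 190*C (g(C) = (C² - 190*C) + 8 = 8 + C² - 190*C)
j(-85) + g(-34) = (-85)² + (8 + (-34)² - 190*(-34)) = 7225 + (8 + 1156 + 6460) = 7225 + 7624 = 14849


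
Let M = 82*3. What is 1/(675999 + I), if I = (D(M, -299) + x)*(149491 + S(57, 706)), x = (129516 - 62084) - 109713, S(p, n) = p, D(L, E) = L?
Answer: -1/6285574181 ≈ -1.5909e-10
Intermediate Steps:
M = 246
x = -42281 (x = 67432 - 109713 = -42281)
I = -6286250180 (I = (246 - 42281)*(149491 + 57) = -42035*149548 = -6286250180)
1/(675999 + I) = 1/(675999 - 6286250180) = 1/(-6285574181) = -1/6285574181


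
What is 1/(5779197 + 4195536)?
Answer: 1/9974733 ≈ 1.0025e-7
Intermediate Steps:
1/(5779197 + 4195536) = 1/9974733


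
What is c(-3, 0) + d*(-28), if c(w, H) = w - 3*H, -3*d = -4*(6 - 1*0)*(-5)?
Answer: 1117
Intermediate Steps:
d = -40 (d = -(-4*(6 - 1*0))*(-5)/3 = -(-4*(6 + 0))*(-5)/3 = -(-4*6)*(-5)/3 = -(-8)*(-5) = -⅓*120 = -40)
c(-3, 0) + d*(-28) = (-3 - 3*0) - 40*(-28) = (-3 + 0) + 1120 = -3 + 1120 = 1117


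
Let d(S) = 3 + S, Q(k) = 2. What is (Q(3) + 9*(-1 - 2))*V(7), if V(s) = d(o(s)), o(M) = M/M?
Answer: -100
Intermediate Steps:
o(M) = 1
V(s) = 4 (V(s) = 3 + 1 = 4)
(Q(3) + 9*(-1 - 2))*V(7) = (2 + 9*(-1 - 2))*4 = (2 + 9*(-3))*4 = (2 - 27)*4 = -25*4 = -100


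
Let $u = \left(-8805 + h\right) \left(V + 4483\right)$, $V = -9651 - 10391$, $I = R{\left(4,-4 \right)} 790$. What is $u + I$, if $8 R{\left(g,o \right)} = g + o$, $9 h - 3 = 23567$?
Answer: $\frac{866247325}{9} \approx 9.625 \cdot 10^{7}$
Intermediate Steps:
$h = \frac{23570}{9}$ ($h = \frac{1}{3} + \frac{1}{9} \cdot 23567 = \frac{1}{3} + \frac{23567}{9} = \frac{23570}{9} \approx 2618.9$)
$R{\left(g,o \right)} = \frac{g}{8} + \frac{o}{8}$ ($R{\left(g,o \right)} = \frac{g + o}{8} = \frac{g}{8} + \frac{o}{8}$)
$I = 0$ ($I = \left(\frac{1}{8} \cdot 4 + \frac{1}{8} \left(-4\right)\right) 790 = \left(\frac{1}{2} - \frac{1}{2}\right) 790 = 0 \cdot 790 = 0$)
$V = -20042$ ($V = -9651 - 10391 = -20042$)
$u = \frac{866247325}{9}$ ($u = \left(-8805 + \frac{23570}{9}\right) \left(-20042 + 4483\right) = \left(- \frac{55675}{9}\right) \left(-15559\right) = \frac{866247325}{9} \approx 9.625 \cdot 10^{7}$)
$u + I = \frac{866247325}{9} + 0 = \frac{866247325}{9}$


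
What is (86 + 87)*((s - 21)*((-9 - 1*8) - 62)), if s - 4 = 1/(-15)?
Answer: 3498752/15 ≈ 2.3325e+5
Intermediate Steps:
s = 59/15 (s = 4 + 1/(-15) = 4 - 1/15 = 59/15 ≈ 3.9333)
(86 + 87)*((s - 21)*((-9 - 1*8) - 62)) = (86 + 87)*((59/15 - 21)*((-9 - 1*8) - 62)) = 173*(-256*((-9 - 8) - 62)/15) = 173*(-256*(-17 - 62)/15) = 173*(-256/15*(-79)) = 173*(20224/15) = 3498752/15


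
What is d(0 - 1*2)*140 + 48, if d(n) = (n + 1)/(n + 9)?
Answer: 28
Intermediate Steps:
d(n) = (1 + n)/(9 + n)
d(0 - 1*2)*140 + 48 = ((1 + (0 - 1*2))/(9 + (0 - 1*2)))*140 + 48 = ((1 + (0 - 2))/(9 + (0 - 2)))*140 + 48 = ((1 - 2)/(9 - 2))*140 + 48 = (-1/7)*140 + 48 = ((⅐)*(-1))*140 + 48 = -⅐*140 + 48 = -20 + 48 = 28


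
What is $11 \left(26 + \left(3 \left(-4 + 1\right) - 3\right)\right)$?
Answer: $154$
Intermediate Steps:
$11 \left(26 + \left(3 \left(-4 + 1\right) - 3\right)\right) = 11 \left(26 + \left(3 \left(-3\right) - 3\right)\right) = 11 \left(26 - 12\right) = 11 \cdot 14 = 154$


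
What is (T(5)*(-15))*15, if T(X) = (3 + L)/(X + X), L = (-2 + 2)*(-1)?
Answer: -135/2 ≈ -67.500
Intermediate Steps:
L = 0 (L = 0*(-1) = 0)
T(X) = 3/(2*X) (T(X) = (3 + 0)/(X + X) = 3/((2*X)) = 3*(1/(2*X)) = 3/(2*X))
(T(5)*(-15))*15 = (((3/2)/5)*(-15))*15 = (((3/2)*(⅕))*(-15))*15 = ((3/10)*(-15))*15 = -9/2*15 = -135/2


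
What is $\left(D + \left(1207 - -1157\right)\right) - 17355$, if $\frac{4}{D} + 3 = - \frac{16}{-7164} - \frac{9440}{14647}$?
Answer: $- \frac{1432446755061}{95546783} \approx -14992.0$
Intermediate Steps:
$D = - \frac{104931108}{95546783}$ ($D = \frac{4}{-3 - \left(- \frac{4}{1791} + \frac{9440}{14647}\right)} = \frac{4}{-3 - \frac{16848452}{26232777}} = \frac{4}{- \frac{95546783}{26232777}} = 4 \left(- \frac{26232777}{95546783}\right) = - \frac{104931108}{95546783} \approx -1.0982$)
$\left(D + \left(1207 - -1157\right)\right) - 17355 = \left(- \frac{104931108}{95546783} + \left(1207 - -1157\right)\right) - 17355 = \left(- \frac{104931108}{95546783} + \left(1207 + 1157\right)\right) - 17355 = \left(- \frac{104931108}{95546783} + 2364\right) - 17355 = \frac{225767663904}{95546783} - 17355 = - \frac{1432446755061}{95546783}$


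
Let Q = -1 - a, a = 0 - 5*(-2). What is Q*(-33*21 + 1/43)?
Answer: 327778/43 ≈ 7622.7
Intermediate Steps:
a = 10 (a = 0 + 10 = 10)
Q = -11 (Q = -1 - 1*10 = -1 - 10 = -11)
Q*(-33*21 + 1/43) = -11*(-33*21 + 1/43) = -11*(-693 + 1/43) = -11*(-29798/43) = 327778/43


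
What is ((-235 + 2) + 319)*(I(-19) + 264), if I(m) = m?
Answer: 21070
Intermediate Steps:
((-235 + 2) + 319)*(I(-19) + 264) = ((-235 + 2) + 319)*(-19 + 264) = (-233 + 319)*245 = 86*245 = 21070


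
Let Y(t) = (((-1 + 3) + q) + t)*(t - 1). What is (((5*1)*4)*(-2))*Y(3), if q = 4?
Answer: -720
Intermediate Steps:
Y(t) = (-1 + t)*(6 + t) (Y(t) = (((-1 + 3) + 4) + t)*(t - 1) = ((2 + 4) + t)*(-1 + t) = (6 + t)*(-1 + t) = (-1 + t)*(6 + t))
(((5*1)*4)*(-2))*Y(3) = (((5*1)*4)*(-2))*(-6 + 3² + 5*3) = ((5*4)*(-2))*(-6 + 9 + 15) = (20*(-2))*18 = -40*18 = -720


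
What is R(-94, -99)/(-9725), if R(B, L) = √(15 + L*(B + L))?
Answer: -√19122/9725 ≈ -0.014219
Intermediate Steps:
R(-94, -99)/(-9725) = √(15 + (-99)² - 94*(-99))/(-9725) = √(15 + 9801 + 9306)*(-1/9725) = √19122*(-1/9725) = -√19122/9725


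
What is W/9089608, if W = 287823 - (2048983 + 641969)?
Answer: -2403129/9089608 ≈ -0.26438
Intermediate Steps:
W = -2403129 (W = 287823 - 1*2690952 = 287823 - 2690952 = -2403129)
W/9089608 = -2403129/9089608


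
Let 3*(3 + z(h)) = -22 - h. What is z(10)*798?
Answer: -10906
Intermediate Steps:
z(h) = -31/3 - h/3 (z(h) = -3 + (-22 - h)/3 = -3 + (-22/3 - h/3) = -31/3 - h/3)
z(10)*798 = (-31/3 - ⅓*10)*798 = (-31/3 - 10/3)*798 = -41/3*798 = -10906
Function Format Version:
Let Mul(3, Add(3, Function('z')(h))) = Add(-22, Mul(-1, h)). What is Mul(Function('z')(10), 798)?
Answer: -10906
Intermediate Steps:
Function('z')(h) = Add(Rational(-31, 3), Mul(Rational(-1, 3), h)) (Function('z')(h) = Add(-3, Mul(Rational(1, 3), Add(-22, Mul(-1, h)))) = Add(-3, Add(Rational(-22, 3), Mul(Rational(-1, 3), h))) = Add(Rational(-31, 3), Mul(Rational(-1, 3), h)))
Mul(Function('z')(10), 798) = Mul(Add(Rational(-31, 3), Mul(Rational(-1, 3), 10)), 798) = Mul(Add(Rational(-31, 3), Rational(-10, 3)), 798) = Mul(Rational(-41, 3), 798) = -10906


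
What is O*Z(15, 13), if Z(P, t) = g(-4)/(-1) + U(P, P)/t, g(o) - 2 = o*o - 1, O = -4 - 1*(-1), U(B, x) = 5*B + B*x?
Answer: -237/13 ≈ -18.231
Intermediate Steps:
O = -3 (O = -4 + 1 = -3)
g(o) = 1 + o**2 (g(o) = 2 + (o*o - 1) = 2 + (o**2 - 1) = 2 + (-1 + o**2) = 1 + o**2)
Z(P, t) = -17 + P*(5 + P)/t (Z(P, t) = (1 + (-4)**2)/(-1) + (P*(5 + P))/t = (1 + 16)*(-1) + P*(5 + P)/t = 17*(-1) + P*(5 + P)/t = -17 + P*(5 + P)/t)
O*Z(15, 13) = -3*(-17*13 + 15*(5 + 15))/13 = -3*(-221 + 15*20)/13 = -3*(-221 + 300)/13 = -3*79/13 = -237/13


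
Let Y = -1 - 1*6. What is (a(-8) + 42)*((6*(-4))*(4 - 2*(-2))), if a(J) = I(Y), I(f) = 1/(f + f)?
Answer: -56352/7 ≈ -8050.3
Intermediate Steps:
Y = -7 (Y = -1 - 6 = -7)
I(f) = 1/(2*f)
a(J) = -1/14 (a(J) = (½)/(-7) = (½)*(-⅐) = -1/14)
(a(-8) + 42)*((6*(-4))*(4 - 2*(-2))) = (-1/14 + 42)*((6*(-4))*(4 - 2*(-2))) = 587*(-24*(4 + 4))/14 = 587*(-24*8)/14 = (587/14)*(-192) = -56352/7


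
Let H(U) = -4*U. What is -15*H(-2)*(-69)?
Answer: 8280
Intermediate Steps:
-15*H(-2)*(-69) = -(-60)*(-2)*(-69) = -15*8*(-69) = -120*(-69) = 8280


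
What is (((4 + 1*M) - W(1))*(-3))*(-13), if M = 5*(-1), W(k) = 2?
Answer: -117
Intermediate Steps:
M = -5
(((4 + 1*M) - W(1))*(-3))*(-13) = (((4 + 1*(-5)) - 1*2)*(-3))*(-13) = (((4 - 5) - 2)*(-3))*(-13) = ((-1 - 2)*(-3))*(-13) = -3*(-3)*(-13) = 9*(-13) = -117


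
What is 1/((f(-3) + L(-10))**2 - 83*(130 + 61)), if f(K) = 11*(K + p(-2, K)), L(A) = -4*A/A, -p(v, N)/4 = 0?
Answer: -1/14484 ≈ -6.9042e-5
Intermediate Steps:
p(v, N) = 0 (p(v, N) = -4*0 = 0)
L(A) = -4 (L(A) = -4*1 = -4)
f(K) = 11*K (f(K) = 11*(K + 0) = 11*K)
1/((f(-3) + L(-10))**2 - 83*(130 + 61)) = 1/((11*(-3) - 4)**2 - 83*(130 + 61)) = 1/((-33 - 4)**2 - 83*191) = 1/((-37)**2 - 15853) = 1/(1369 - 15853) = 1/(-14484) = -1/14484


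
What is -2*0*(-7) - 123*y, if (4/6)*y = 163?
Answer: -60147/2 ≈ -30074.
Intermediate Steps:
y = 489/2 (y = (3/2)*163 = 489/2 ≈ 244.50)
-2*0*(-7) - 123*y = -2*0*(-7) - 123*489/2 = 0*(-7) - 60147/2 = 0 - 60147/2 = -60147/2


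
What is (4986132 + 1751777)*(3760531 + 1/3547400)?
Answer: 89884431526626022509/3547400 ≈ 2.5338e+13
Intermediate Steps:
(4986132 + 1751777)*(3760531 + 1/3547400) = 6737909*(3760531 + 1/3547400) = 6737909*(13340107669401/3547400) = 89884431526626022509/3547400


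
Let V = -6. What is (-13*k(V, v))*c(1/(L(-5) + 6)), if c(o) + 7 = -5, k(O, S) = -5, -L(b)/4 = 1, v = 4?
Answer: -780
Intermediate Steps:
L(b) = -4 (L(b) = -4*1 = -4)
c(o) = -12 (c(o) = -7 - 5 = -12)
(-13*k(V, v))*c(1/(L(-5) + 6)) = -13*(-5)*(-12) = 65*(-12) = -780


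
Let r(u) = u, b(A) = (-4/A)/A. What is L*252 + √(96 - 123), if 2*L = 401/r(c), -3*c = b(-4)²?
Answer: -2425248 + 3*I*√3 ≈ -2.4252e+6 + 5.1962*I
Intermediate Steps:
b(A) = -4/A²
c = -1/48 (c = -(-4/(-4)²)²/3 = -(-4*1/16)²/3 = -(-¼)²/3 = -⅓*1/16 = -1/48 ≈ -0.020833)
L = -9624 (L = (401/(-1/48))/2 = (401*(-48))/2 = (½)*(-19248) = -9624)
L*252 + √(96 - 123) = -9624*252 + √(96 - 123) = -2425248 + √(-27) = -2425248 + 3*I*√3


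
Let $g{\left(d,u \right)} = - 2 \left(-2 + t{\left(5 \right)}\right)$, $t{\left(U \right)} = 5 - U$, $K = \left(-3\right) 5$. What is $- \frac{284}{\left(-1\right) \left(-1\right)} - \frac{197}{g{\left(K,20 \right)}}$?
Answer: $- \frac{1333}{4} \approx -333.25$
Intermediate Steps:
$K = -15$
$g{\left(d,u \right)} = 4$ ($g{\left(d,u \right)} = - 2 \left(-2 + \left(5 - 5\right)\right) = - 2 \left(-2 + 0\right) = \left(-2\right) \left(-2\right) = 4$)
$- \frac{284}{\left(-1\right) \left(-1\right)} - \frac{197}{g{\left(K,20 \right)}} = - \frac{284}{\left(-1\right) \left(-1\right)} - \frac{197}{4} = - \frac{284}{1} - \frac{197}{4} = \left(-284\right) 1 - \frac{197}{4} = -284 - \frac{197}{4} = - \frac{1333}{4}$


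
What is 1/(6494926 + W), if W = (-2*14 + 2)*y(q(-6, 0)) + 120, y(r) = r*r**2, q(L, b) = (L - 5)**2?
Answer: -1/39565540 ≈ -2.5275e-8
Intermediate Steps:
q(L, b) = (-5 + L)**2
y(r) = r**3
W = -46060466 (W = (-2*14 + 2)*((-5 - 6)**2)**3 + 120 = (-28 + 2)*((-11)**2)**3 + 120 = -26*121**3 + 120 = -26*1771561 + 120 = -46060586 + 120 = -46060466)
1/(6494926 + W) = 1/(6494926 - 46060466) = 1/(-39565540) = -1/39565540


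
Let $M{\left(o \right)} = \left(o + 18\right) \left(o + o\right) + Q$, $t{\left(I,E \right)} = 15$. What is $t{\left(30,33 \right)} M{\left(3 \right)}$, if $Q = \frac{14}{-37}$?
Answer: $\frac{69720}{37} \approx 1884.3$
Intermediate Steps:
$Q = - \frac{14}{37}$ ($Q = 14 \left(- \frac{1}{37}\right) = - \frac{14}{37} \approx -0.37838$)
$M{\left(o \right)} = - \frac{14}{37} + 2 o \left(18 + o\right)$ ($M{\left(o \right)} = \left(o + 18\right) \left(o + o\right) - \frac{14}{37} = \left(18 + o\right) 2 o - \frac{14}{37} = 2 o \left(18 + o\right) - \frac{14}{37} = - \frac{14}{37} + 2 o \left(18 + o\right)$)
$t{\left(30,33 \right)} M{\left(3 \right)} = 15 \left(- \frac{14}{37} + 2 \cdot 3^{2} + 36 \cdot 3\right) = 15 \left(- \frac{14}{37} + 2 \cdot 9 + 108\right) = 15 \left(- \frac{14}{37} + 18 + 108\right) = 15 \cdot \frac{4648}{37} = \frac{69720}{37}$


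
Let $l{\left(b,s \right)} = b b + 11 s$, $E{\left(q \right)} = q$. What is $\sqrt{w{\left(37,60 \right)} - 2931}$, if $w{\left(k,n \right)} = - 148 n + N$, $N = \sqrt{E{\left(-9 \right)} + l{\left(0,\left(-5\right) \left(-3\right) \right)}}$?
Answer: $\sqrt{-11811 + 2 \sqrt{39}} \approx 108.62 i$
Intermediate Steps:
$l{\left(b,s \right)} = b^{2} + 11 s$
$N = 2 \sqrt{39}$ ($N = \sqrt{-9 + \left(0^{2} + 11 \left(\left(-5\right) \left(-3\right)\right)\right)} = \sqrt{-9 + \left(0 + 11 \cdot 15\right)} = \sqrt{-9 + \left(0 + 165\right)} = \sqrt{-9 + 165} = \sqrt{156} = 2 \sqrt{39} \approx 12.49$)
$w{\left(k,n \right)} = - 148 n + 2 \sqrt{39}$
$\sqrt{w{\left(37,60 \right)} - 2931} = \sqrt{\left(\left(-148\right) 60 + 2 \sqrt{39}\right) - 2931} = \sqrt{\left(-8880 + 2 \sqrt{39}\right) - 2931} = \sqrt{-11811 + 2 \sqrt{39}}$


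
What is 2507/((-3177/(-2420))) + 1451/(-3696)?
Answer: 7472933471/3914064 ≈ 1909.3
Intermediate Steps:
2507/((-3177/(-2420))) + 1451/(-3696) = 2507/((-3177*(-1/2420))) + 1451*(-1/3696) = 2507/(3177/2420) - 1451/3696 = 2507*(2420/3177) - 1451/3696 = 6066940/3177 - 1451/3696 = 7472933471/3914064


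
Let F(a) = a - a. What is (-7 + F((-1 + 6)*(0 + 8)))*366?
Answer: -2562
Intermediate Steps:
F(a) = 0
(-7 + F((-1 + 6)*(0 + 8)))*366 = (-7 + 0)*366 = -7*366 = -2562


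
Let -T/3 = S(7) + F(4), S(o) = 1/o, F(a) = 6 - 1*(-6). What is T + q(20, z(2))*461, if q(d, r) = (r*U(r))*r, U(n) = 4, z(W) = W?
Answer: 51377/7 ≈ 7339.6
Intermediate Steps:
F(a) = 12 (F(a) = 6 + 6 = 12)
q(d, r) = 4*r² (q(d, r) = (r*4)*r = (4*r)*r = 4*r²)
T = -255/7 (T = -3*(1/7 + 12) = -3*(⅐ + 12) = -3*85/7 = -255/7 ≈ -36.429)
T + q(20, z(2))*461 = -255/7 + (4*2²)*461 = -255/7 + (4*4)*461 = -255/7 + 16*461 = -255/7 + 7376 = 51377/7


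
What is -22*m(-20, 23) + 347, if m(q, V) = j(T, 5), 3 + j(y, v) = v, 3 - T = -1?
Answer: 303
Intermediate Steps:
T = 4 (T = 3 - 1*(-1) = 3 + 1 = 4)
j(y, v) = -3 + v
m(q, V) = 2 (m(q, V) = -3 + 5 = 2)
-22*m(-20, 23) + 347 = -22*2 + 347 = -44 + 347 = 303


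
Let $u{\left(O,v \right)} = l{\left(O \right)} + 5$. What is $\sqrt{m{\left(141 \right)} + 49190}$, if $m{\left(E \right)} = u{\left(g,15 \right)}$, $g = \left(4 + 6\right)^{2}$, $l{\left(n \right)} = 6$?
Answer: $\sqrt{49201} \approx 221.81$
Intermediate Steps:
$g = 100$ ($g = 10^{2} = 100$)
$u{\left(O,v \right)} = 11$ ($u{\left(O,v \right)} = 6 + 5 = 11$)
$m{\left(E \right)} = 11$
$\sqrt{m{\left(141 \right)} + 49190} = \sqrt{11 + 49190} = \sqrt{49201}$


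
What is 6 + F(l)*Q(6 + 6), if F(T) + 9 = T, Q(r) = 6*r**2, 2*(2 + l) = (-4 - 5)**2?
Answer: 25494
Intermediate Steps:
l = 77/2 (l = -2 + (-4 - 5)**2/2 = -2 + (1/2)*(-9)**2 = -2 + (1/2)*81 = -2 + 81/2 = 77/2 ≈ 38.500)
F(T) = -9 + T
6 + F(l)*Q(6 + 6) = 6 + (-9 + 77/2)*(6*(6 + 6)**2) = 6 + 59*(6*12**2)/2 = 6 + 59*(6*144)/2 = 6 + (59/2)*864 = 6 + 25488 = 25494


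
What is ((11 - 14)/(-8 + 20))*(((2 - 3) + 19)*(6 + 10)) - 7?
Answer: -79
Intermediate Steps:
((11 - 14)/(-8 + 20))*(((2 - 3) + 19)*(6 + 10)) - 7 = (-3/12)*((-1 + 19)*16) - 7 = (-3*1/12)*(18*16) - 7 = -¼*288 - 7 = -72 - 7 = -79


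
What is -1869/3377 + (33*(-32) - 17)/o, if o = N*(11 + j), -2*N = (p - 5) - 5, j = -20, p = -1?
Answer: 642001/30393 ≈ 21.123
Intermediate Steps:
N = 11/2 (N = -((-1 - 5) - 5)/2 = -(-6 - 5)/2 = -½*(-11) = 11/2 ≈ 5.5000)
o = -99/2 (o = 11*(11 - 20)/2 = (11/2)*(-9) = -99/2 ≈ -49.500)
-1869/3377 + (33*(-32) - 17)/o = -1869/3377 + (33*(-32) - 17)/(-99/2) = -1869*1/3377 + (-1056 - 17)*(-2/99) = -1869/3377 - 1073*(-2/99) = -1869/3377 + 2146/99 = 642001/30393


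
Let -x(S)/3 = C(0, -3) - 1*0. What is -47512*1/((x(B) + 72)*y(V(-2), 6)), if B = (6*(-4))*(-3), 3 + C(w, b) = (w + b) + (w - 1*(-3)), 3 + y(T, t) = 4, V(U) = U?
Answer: -47512/81 ≈ -586.57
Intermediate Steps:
y(T, t) = 1 (y(T, t) = -3 + 4 = 1)
C(w, b) = b + 2*w (C(w, b) = -3 + ((w + b) + (w - 1*(-3))) = -3 + ((b + w) + (w + 3)) = -3 + ((b + w) + (3 + w)) = -3 + (3 + b + 2*w) = b + 2*w)
B = 72 (B = -24*(-3) = 72)
x(S) = 9 (x(S) = -3*((-3 + 2*0) - 1*0) = -3*((-3 + 0) + 0) = -3*(-3 + 0) = -3*(-3) = 9)
-47512*1/((x(B) + 72)*y(V(-2), 6)) = -47512/(9 + 72) = -47512/(1*81) = -47512/81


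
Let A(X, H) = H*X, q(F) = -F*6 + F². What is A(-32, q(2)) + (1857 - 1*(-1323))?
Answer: 3436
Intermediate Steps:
q(F) = F² - 6*F (q(F) = -6*F + F² = F² - 6*F)
A(-32, q(2)) + (1857 - 1*(-1323)) = (2*(-6 + 2))*(-32) + (1857 - 1*(-1323)) = (2*(-4))*(-32) + (1857 + 1323) = -8*(-32) + 3180 = 256 + 3180 = 3436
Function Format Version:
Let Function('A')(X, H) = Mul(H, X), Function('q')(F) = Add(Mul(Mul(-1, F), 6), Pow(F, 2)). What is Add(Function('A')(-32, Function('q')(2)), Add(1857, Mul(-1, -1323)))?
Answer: 3436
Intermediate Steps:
Function('q')(F) = Add(Pow(F, 2), Mul(-6, F)) (Function('q')(F) = Add(Mul(-6, F), Pow(F, 2)) = Add(Pow(F, 2), Mul(-6, F)))
Add(Function('A')(-32, Function('q')(2)), Add(1857, Mul(-1, -1323))) = Add(Mul(Mul(2, Add(-6, 2)), -32), Add(1857, Mul(-1, -1323))) = Add(Mul(Mul(2, -4), -32), Add(1857, 1323)) = Add(Mul(-8, -32), 3180) = Add(256, 3180) = 3436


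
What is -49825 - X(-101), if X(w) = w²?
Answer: -60026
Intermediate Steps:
-49825 - X(-101) = -49825 - 1*(-101)² = -49825 - 1*10201 = -49825 - 10201 = -60026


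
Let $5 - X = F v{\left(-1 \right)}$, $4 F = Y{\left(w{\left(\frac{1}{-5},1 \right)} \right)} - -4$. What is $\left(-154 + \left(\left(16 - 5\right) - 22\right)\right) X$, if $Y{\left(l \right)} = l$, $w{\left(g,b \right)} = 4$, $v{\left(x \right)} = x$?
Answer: $-1155$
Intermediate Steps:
$F = 2$ ($F = \frac{4 - -4}{4} = \frac{4 + 4}{4} = \frac{1}{4} \cdot 8 = 2$)
$X = 7$ ($X = 5 - 2 \left(-1\right) = 5 - -2 = 5 + 2 = 7$)
$\left(-154 + \left(\left(16 - 5\right) - 22\right)\right) X = \left(-154 + \left(\left(16 - 5\right) - 22\right)\right) 7 = \left(-154 + \left(11 - 22\right)\right) 7 = \left(-154 - 11\right) 7 = \left(-165\right) 7 = -1155$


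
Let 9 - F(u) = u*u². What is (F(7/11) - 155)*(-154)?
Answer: 2725366/121 ≈ 22524.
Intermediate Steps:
F(u) = 9 - u³ (F(u) = 9 - u*u² = 9 - u³)
(F(7/11) - 155)*(-154) = ((9 - (7/11)³) - 155)*(-154) = ((9 - 1*343/1331) - 155)*(-154) = ((9 - 343/1331) - 155)*(-154) = (11636/1331 - 155)*(-154) = -194669/1331*(-154) = 2725366/121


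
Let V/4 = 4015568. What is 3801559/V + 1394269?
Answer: 22395131720727/16062272 ≈ 1.3943e+6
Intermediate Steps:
V = 16062272 (V = 4*4015568 = 16062272)
3801559/V + 1394269 = 3801559/16062272 + 1394269 = 22395131720727/16062272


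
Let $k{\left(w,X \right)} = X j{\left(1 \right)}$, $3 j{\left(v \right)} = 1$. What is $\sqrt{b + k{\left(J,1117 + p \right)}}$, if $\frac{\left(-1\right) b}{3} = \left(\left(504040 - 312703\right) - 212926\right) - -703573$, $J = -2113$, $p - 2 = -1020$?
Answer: $i \sqrt{2045919} \approx 1430.4 i$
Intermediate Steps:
$p = -1018$ ($p = 2 - 1020 = -1018$)
$j{\left(v \right)} = \frac{1}{3}$ ($j{\left(v \right)} = \frac{1}{3} \cdot 1 = \frac{1}{3}$)
$k{\left(w,X \right)} = \frac{X}{3}$ ($k{\left(w,X \right)} = X \frac{1}{3} = \frac{X}{3}$)
$b = -2045952$ ($b = - 3 \left(\left(\left(504040 - 312703\right) - 212926\right) - -703573\right) = - 3 \left(\left(191337 - 212926\right) + 703573\right) = - 3 \left(-21589 + 703573\right) = \left(-3\right) 681984 = -2045952$)
$\sqrt{b + k{\left(J,1117 + p \right)}} = \sqrt{-2045952 + \frac{1117 - 1018}{3}} = \sqrt{-2045952 + \frac{1}{3} \cdot 99} = \sqrt{-2045952 + 33} = \sqrt{-2045919} = i \sqrt{2045919}$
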